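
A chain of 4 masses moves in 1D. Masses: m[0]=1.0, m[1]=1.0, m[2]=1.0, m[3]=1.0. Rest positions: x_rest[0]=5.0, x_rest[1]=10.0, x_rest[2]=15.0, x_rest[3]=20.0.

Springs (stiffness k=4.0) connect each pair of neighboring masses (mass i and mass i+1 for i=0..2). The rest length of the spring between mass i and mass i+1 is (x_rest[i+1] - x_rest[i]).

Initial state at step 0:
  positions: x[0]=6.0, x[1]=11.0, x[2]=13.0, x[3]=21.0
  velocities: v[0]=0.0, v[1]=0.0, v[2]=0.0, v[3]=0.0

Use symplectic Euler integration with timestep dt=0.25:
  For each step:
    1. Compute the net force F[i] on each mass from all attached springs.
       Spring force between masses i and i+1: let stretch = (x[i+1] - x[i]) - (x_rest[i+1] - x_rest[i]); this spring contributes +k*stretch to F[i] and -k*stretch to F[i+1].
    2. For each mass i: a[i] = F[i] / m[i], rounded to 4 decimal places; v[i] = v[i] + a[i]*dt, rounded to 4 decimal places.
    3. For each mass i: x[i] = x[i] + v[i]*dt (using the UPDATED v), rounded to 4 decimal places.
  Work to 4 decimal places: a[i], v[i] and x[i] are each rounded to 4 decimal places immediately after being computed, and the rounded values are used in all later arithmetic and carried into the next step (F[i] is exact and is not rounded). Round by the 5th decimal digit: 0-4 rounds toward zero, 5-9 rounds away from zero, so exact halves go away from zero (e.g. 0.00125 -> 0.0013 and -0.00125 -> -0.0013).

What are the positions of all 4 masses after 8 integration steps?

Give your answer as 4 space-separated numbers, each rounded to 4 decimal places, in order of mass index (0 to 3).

Answer: 5.6902 8.7951 15.1172 21.3978

Derivation:
Step 0: x=[6.0000 11.0000 13.0000 21.0000] v=[0.0000 0.0000 0.0000 0.0000]
Step 1: x=[6.0000 10.2500 14.5000 20.2500] v=[0.0000 -3.0000 6.0000 -3.0000]
Step 2: x=[5.8125 9.5000 16.3750 19.3125] v=[-0.7500 -3.0000 7.5000 -3.7500]
Step 3: x=[5.2969 9.5469 17.2656 18.8906] v=[-2.0625 0.1875 3.5625 -1.6875]
Step 4: x=[4.5938 10.4610 16.6328 19.3125] v=[-2.8125 3.6562 -2.5312 1.6875]
Step 5: x=[4.1075 11.4512 15.1270 20.3145] v=[-1.9453 3.9608 -6.0233 4.0078]
Step 6: x=[4.2071 11.5244 13.9991 21.2696] v=[0.3984 0.2929 -4.5116 3.8203]
Step 7: x=[4.8860 10.3870 14.0702 21.6571] v=[2.7157 -4.5497 0.2842 1.5498]
Step 8: x=[5.6902 8.7951 15.1172 21.3978] v=[3.2167 -6.3675 4.1879 -1.0371]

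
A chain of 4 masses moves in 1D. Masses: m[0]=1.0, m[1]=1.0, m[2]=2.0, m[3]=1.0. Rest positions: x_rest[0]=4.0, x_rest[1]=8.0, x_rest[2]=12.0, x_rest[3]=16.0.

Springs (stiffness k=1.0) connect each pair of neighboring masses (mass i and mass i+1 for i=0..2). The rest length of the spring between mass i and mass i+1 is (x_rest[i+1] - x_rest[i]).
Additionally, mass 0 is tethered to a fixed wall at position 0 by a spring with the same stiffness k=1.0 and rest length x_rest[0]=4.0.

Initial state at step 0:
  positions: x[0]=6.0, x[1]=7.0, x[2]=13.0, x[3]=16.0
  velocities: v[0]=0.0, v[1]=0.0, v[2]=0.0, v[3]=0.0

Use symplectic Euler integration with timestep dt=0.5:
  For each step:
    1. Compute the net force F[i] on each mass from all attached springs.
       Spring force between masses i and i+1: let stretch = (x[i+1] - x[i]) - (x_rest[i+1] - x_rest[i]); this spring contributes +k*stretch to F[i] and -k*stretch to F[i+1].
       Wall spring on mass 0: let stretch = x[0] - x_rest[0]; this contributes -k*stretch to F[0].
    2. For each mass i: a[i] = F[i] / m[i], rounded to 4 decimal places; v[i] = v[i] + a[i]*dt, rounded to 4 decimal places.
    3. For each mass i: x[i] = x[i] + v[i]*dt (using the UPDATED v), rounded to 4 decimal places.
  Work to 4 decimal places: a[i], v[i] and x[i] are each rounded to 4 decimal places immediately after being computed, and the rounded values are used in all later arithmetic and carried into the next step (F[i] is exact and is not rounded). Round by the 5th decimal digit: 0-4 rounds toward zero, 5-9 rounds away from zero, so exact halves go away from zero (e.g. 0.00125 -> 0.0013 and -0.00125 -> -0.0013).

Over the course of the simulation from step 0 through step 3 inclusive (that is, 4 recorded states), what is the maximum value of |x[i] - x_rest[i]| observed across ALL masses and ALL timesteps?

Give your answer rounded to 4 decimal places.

Answer: 2.1641

Derivation:
Step 0: x=[6.0000 7.0000 13.0000 16.0000] v=[0.0000 0.0000 0.0000 0.0000]
Step 1: x=[4.7500 8.2500 12.6250 16.2500] v=[-2.5000 2.5000 -0.7500 0.5000]
Step 2: x=[3.1875 9.7188 12.1563 16.5938] v=[-3.1250 2.9375 -0.9375 0.6875]
Step 3: x=[2.4610 10.1641 11.9376 16.8282] v=[-1.4531 0.8906 -0.4375 0.4688]
Max displacement = 2.1641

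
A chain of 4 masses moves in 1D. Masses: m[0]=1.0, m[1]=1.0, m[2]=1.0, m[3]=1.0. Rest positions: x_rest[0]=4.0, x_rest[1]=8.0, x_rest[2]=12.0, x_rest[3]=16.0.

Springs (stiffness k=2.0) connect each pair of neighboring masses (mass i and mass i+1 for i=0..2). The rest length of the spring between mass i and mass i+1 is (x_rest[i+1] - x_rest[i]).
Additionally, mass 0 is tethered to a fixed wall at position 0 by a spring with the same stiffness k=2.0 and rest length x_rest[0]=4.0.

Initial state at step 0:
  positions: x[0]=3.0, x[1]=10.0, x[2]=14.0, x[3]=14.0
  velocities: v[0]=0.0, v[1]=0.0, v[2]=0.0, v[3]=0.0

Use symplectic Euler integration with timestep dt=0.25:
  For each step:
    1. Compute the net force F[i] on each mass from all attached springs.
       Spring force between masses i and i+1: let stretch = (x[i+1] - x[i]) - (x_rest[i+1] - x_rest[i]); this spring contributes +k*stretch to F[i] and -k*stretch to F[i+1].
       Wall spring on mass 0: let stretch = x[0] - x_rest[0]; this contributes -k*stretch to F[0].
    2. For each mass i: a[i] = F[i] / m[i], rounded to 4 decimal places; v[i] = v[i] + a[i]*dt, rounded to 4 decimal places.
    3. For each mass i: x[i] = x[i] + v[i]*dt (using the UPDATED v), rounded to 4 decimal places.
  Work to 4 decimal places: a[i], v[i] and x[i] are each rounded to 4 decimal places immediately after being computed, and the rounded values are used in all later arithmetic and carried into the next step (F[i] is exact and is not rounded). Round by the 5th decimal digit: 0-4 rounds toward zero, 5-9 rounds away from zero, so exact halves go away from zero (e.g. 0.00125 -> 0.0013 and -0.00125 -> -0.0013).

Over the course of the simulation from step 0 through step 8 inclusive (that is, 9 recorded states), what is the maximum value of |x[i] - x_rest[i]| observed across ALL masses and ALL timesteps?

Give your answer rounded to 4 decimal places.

Step 0: x=[3.0000 10.0000 14.0000 14.0000] v=[0.0000 0.0000 0.0000 0.0000]
Step 1: x=[3.5000 9.6250 13.5000 14.5000] v=[2.0000 -1.5000 -2.0000 2.0000]
Step 2: x=[4.3281 8.9688 12.6406 15.3750] v=[3.3125 -2.6250 -3.4375 3.5000]
Step 3: x=[5.1953 8.1914 11.6641 16.4082] v=[3.4688 -3.1095 -3.9062 4.1328]
Step 4: x=[5.7876 7.4736 10.8465 17.3484] v=[2.3692 -2.8712 -3.2705 3.7608]
Step 5: x=[5.8672 6.9667 10.4200 17.9759] v=[0.3184 -2.0278 -1.7060 2.5099]
Step 6: x=[5.3508 6.7540 10.5063 18.1589] v=[-2.0655 -0.8509 0.3453 0.7320]
Step 7: x=[4.3410 6.8349 11.0802 17.8853] v=[-4.0393 0.3237 2.2955 -1.0943]
Step 8: x=[3.1003 7.1348 11.9741 17.2611] v=[-4.9629 1.1994 3.5754 -2.4969]
Max displacement = 2.1589

Answer: 2.1589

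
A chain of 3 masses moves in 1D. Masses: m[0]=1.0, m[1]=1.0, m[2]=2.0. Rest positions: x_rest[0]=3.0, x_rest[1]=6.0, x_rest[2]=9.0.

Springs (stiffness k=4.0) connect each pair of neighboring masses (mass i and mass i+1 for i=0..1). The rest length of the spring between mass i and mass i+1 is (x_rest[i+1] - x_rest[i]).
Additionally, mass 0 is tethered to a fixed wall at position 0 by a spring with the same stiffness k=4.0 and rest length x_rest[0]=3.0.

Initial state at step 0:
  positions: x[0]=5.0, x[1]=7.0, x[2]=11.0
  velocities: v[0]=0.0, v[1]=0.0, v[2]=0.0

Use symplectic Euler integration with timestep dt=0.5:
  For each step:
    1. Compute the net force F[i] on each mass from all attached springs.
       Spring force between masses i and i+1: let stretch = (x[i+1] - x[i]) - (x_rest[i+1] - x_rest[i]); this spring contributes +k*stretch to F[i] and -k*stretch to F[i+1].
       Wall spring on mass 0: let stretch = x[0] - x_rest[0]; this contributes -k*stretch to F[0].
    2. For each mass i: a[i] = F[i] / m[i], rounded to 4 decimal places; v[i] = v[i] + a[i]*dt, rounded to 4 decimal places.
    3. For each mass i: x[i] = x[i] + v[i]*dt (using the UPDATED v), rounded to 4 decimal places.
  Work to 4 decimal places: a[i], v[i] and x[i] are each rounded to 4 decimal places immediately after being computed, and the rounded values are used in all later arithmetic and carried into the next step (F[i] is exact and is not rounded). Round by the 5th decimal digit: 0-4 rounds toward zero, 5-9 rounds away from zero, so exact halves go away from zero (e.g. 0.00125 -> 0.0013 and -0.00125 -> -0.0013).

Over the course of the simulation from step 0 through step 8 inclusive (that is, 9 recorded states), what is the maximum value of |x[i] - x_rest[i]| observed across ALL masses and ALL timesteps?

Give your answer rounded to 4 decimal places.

Answer: 3.3203

Derivation:
Step 0: x=[5.0000 7.0000 11.0000] v=[0.0000 0.0000 0.0000]
Step 1: x=[2.0000 9.0000 10.5000] v=[-6.0000 4.0000 -1.0000]
Step 2: x=[4.0000 5.5000 10.7500] v=[4.0000 -7.0000 0.5000]
Step 3: x=[3.5000 5.7500 9.8750] v=[-1.0000 0.5000 -1.7500]
Step 4: x=[1.7500 7.8750 8.4375] v=[-3.5000 4.2500 -2.8750]
Step 5: x=[4.3750 4.4375 8.2188] v=[5.2500 -6.8750 -0.4375]
Step 6: x=[2.6875 4.7188 7.6094] v=[-3.3750 0.5626 -1.2188]
Step 7: x=[0.3438 5.8594 7.0547] v=[-4.6874 2.2812 -1.1094]
Step 8: x=[3.1719 2.6797 7.4024] v=[5.6562 -6.3594 0.6953]
Max displacement = 3.3203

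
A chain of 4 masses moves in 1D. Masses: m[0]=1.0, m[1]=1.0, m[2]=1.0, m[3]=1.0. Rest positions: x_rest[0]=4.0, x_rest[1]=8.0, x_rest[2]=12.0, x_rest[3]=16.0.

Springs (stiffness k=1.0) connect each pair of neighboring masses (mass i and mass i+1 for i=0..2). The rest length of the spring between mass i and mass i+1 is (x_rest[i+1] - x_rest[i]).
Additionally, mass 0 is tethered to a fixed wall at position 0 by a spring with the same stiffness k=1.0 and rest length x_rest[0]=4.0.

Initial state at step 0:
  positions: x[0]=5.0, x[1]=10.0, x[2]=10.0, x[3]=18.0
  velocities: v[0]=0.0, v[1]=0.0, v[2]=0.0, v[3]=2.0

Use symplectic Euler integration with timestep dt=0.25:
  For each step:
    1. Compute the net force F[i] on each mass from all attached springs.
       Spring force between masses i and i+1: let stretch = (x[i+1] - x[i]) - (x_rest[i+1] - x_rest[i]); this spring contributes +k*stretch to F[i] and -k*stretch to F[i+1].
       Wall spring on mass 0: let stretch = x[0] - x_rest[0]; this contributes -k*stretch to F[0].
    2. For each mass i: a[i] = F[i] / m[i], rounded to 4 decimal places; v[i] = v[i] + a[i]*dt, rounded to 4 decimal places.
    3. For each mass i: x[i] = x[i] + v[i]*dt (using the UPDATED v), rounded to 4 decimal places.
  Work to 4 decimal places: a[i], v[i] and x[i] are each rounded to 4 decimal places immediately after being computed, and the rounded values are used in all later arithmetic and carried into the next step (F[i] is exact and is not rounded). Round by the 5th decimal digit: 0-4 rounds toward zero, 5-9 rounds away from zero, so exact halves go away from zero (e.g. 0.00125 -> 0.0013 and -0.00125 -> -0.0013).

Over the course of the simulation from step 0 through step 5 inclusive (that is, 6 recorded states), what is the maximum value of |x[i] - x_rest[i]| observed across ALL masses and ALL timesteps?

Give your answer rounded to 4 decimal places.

Answer: 3.1042

Derivation:
Step 0: x=[5.0000 10.0000 10.0000 18.0000] v=[0.0000 0.0000 0.0000 2.0000]
Step 1: x=[5.0000 9.6875 10.5000 18.2500] v=[0.0000 -1.2500 2.0000 1.0000]
Step 2: x=[4.9805 9.1328 11.4336 18.2656] v=[-0.0781 -2.2188 3.7344 0.0625]
Step 3: x=[4.9092 8.4624 12.6504 18.1042] v=[-0.2852 -2.6817 4.8672 -0.6455]
Step 4: x=[4.7532 7.8317 13.9463 17.8520] v=[-0.6242 -2.5230 5.1837 -1.0090]
Step 5: x=[4.4925 7.3907 15.1042 17.6057] v=[-1.0429 -1.7640 4.6315 -0.9854]
Max displacement = 3.1042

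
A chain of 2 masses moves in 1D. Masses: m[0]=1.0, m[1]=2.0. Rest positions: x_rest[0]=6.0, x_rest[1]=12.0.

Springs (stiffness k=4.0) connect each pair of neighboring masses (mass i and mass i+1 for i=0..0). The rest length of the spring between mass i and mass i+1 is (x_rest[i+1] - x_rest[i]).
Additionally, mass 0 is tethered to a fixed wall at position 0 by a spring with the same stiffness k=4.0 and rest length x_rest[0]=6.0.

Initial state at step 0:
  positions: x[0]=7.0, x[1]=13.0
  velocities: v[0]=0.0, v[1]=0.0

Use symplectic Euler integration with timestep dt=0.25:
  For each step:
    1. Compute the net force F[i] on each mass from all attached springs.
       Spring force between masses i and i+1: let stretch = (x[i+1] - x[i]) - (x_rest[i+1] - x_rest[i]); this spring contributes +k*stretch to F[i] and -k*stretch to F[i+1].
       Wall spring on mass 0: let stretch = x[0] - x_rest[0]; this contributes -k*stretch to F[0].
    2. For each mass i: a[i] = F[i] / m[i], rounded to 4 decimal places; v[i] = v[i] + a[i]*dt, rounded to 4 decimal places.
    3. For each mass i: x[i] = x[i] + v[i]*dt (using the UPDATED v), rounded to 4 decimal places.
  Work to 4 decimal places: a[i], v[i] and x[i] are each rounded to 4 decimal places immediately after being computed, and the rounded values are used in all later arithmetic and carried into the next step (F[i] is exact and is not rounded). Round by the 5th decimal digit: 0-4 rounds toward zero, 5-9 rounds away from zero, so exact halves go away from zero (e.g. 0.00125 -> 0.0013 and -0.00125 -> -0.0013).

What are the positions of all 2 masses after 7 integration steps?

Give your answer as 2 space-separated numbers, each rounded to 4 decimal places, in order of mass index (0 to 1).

Step 0: x=[7.0000 13.0000] v=[0.0000 0.0000]
Step 1: x=[6.7500 13.0000] v=[-1.0000 0.0000]
Step 2: x=[6.3750 12.9688] v=[-1.5000 -0.1250]
Step 3: x=[6.0547 12.8633] v=[-1.2812 -0.4219]
Step 4: x=[5.9229 12.6568] v=[-0.5273 -0.8262]
Step 5: x=[5.9938 12.3585] v=[0.2837 -1.1932]
Step 6: x=[6.1575 12.0146] v=[0.6546 -1.3756]
Step 7: x=[6.2461 11.6886] v=[0.3542 -1.3042]

Answer: 6.2461 11.6886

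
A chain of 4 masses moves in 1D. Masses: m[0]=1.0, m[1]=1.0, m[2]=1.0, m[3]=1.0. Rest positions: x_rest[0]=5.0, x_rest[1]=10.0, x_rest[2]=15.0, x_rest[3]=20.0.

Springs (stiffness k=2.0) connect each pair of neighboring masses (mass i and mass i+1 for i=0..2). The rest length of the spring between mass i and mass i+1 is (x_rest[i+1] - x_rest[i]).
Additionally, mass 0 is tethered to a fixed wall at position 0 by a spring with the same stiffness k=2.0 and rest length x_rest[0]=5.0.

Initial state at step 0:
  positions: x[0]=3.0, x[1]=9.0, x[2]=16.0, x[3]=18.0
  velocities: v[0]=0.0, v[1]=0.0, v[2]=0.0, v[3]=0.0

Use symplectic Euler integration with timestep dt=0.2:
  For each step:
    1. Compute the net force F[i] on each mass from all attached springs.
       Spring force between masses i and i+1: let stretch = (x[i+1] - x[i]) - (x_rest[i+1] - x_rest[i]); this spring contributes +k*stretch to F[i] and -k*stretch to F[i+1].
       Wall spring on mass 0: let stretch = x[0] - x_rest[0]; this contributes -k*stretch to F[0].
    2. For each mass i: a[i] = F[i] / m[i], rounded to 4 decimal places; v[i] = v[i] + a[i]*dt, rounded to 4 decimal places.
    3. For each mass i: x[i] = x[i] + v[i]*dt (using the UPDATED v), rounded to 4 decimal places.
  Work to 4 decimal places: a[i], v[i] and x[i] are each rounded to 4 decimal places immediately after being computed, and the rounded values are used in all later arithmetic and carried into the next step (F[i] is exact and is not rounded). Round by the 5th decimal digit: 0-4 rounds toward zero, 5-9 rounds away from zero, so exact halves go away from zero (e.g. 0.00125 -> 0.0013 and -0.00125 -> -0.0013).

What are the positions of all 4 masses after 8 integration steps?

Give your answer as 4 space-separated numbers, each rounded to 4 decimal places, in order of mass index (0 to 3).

Answer: 6.3770 9.3683 13.0490 19.9920

Derivation:
Step 0: x=[3.0000 9.0000 16.0000 18.0000] v=[0.0000 0.0000 0.0000 0.0000]
Step 1: x=[3.2400 9.0800 15.6000 18.2400] v=[1.2000 0.4000 -2.0000 1.2000]
Step 2: x=[3.6880 9.2144 14.8896 18.6688] v=[2.2400 0.6720 -3.5520 2.1440]
Step 3: x=[4.2831 9.3607 14.0275 19.1953] v=[2.9754 0.7315 -4.3104 2.6323]
Step 4: x=[4.9417 9.4741 13.2055 19.7083] v=[3.2932 0.5672 -4.1100 2.5652]
Step 5: x=[5.5676 9.5235 12.6052 20.1011] v=[3.1295 0.2468 -3.0014 1.9641]
Step 6: x=[6.0646 9.5029 12.3581 20.2942] v=[2.4848 -0.1029 -1.2357 0.9657]
Step 7: x=[6.3515 9.4357 12.5174 20.2525] v=[1.4343 -0.3361 0.7967 -0.2087]
Step 8: x=[6.3770 9.3683 13.0490 19.9920] v=[0.1274 -0.3371 2.6581 -1.3027]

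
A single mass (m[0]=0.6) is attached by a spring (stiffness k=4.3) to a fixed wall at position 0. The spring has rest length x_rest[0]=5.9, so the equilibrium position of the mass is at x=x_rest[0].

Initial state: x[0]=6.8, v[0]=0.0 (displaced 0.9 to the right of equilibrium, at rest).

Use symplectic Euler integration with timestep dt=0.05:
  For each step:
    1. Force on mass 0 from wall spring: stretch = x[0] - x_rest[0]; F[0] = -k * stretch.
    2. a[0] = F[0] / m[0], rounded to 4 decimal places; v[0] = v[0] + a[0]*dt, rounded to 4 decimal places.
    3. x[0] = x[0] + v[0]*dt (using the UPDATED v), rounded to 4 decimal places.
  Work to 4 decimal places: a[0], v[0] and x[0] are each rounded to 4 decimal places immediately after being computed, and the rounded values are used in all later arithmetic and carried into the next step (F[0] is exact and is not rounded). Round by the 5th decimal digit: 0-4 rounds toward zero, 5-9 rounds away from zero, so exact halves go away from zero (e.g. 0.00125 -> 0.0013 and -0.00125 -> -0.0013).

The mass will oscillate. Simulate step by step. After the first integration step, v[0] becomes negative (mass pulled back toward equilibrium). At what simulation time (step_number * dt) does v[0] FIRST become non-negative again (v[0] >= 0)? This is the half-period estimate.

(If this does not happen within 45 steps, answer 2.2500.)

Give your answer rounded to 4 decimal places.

Answer: 1.2000

Derivation:
Step 0: x=[6.8000] v=[0.0000]
Step 1: x=[6.7839] v=[-0.3225]
Step 2: x=[6.7519] v=[-0.6392]
Step 3: x=[6.7047] v=[-0.9445]
Step 4: x=[6.6431] v=[-1.2329]
Step 5: x=[6.5681] v=[-1.4992]
Step 6: x=[6.4812] v=[-1.7386]
Step 7: x=[6.3839] v=[-1.9469]
Step 8: x=[6.2779] v=[-2.1203]
Step 9: x=[6.1651] v=[-2.2557]
Step 10: x=[6.0476] v=[-2.3507]
Step 11: x=[5.9274] v=[-2.4036]
Step 12: x=[5.8067] v=[-2.4134]
Step 13: x=[5.6877] v=[-2.3800]
Step 14: x=[5.5725] v=[-2.3039]
Step 15: x=[5.4632] v=[-2.1865]
Step 16: x=[5.3617] v=[-2.0300]
Step 17: x=[5.2698] v=[-1.8371]
Step 18: x=[5.1892] v=[-1.6113]
Step 19: x=[5.1214] v=[-1.3566]
Step 20: x=[5.0675] v=[-1.0776]
Step 21: x=[5.0285] v=[-0.7793]
Step 22: x=[5.0052] v=[-0.4670]
Step 23: x=[4.9979] v=[-0.1464]
Step 24: x=[5.0067] v=[0.1769]
First v>=0 after going negative at step 24, time=1.2000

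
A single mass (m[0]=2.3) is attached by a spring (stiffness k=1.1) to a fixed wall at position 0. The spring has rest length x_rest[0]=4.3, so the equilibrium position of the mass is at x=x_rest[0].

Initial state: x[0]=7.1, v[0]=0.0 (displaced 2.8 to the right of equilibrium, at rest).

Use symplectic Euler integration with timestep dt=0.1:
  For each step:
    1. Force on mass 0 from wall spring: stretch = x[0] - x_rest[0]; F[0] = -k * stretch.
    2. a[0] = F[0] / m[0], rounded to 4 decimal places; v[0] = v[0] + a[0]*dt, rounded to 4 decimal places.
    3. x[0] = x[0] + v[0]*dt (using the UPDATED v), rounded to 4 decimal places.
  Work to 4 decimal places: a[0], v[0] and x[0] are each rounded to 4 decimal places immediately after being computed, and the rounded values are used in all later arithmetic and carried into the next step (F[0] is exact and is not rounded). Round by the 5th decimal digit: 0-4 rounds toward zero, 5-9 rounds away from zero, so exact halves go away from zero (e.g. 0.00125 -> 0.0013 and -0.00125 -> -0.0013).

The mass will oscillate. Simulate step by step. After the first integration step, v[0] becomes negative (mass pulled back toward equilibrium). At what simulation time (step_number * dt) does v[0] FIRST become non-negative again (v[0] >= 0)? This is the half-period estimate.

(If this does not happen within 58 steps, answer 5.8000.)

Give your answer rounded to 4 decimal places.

Answer: 4.6000

Derivation:
Step 0: x=[7.1000] v=[0.0000]
Step 1: x=[7.0866] v=[-0.1339]
Step 2: x=[7.0599] v=[-0.2672]
Step 3: x=[7.0200] v=[-0.3992]
Step 4: x=[6.9671] v=[-0.5293]
Step 5: x=[6.9014] v=[-0.6569]
Step 6: x=[6.8233] v=[-0.7813]
Step 7: x=[6.7331] v=[-0.9020]
Step 8: x=[6.6313] v=[-1.0184]
Step 9: x=[6.5183] v=[-1.1299]
Step 10: x=[6.3947] v=[-1.2360]
Step 11: x=[6.2611] v=[-1.3362]
Step 12: x=[6.1181] v=[-1.4300]
Step 13: x=[5.9664] v=[-1.5170]
Step 14: x=[5.8067] v=[-1.5967]
Step 15: x=[5.6398] v=[-1.6688]
Step 16: x=[5.4665] v=[-1.7329]
Step 17: x=[5.2876] v=[-1.7887]
Step 18: x=[5.1040] v=[-1.8359]
Step 19: x=[4.9166] v=[-1.8744]
Step 20: x=[4.7262] v=[-1.9039]
Step 21: x=[4.5338] v=[-1.9243]
Step 22: x=[4.3403] v=[-1.9355]
Step 23: x=[4.1466] v=[-1.9374]
Step 24: x=[3.9536] v=[-1.9301]
Step 25: x=[3.7623] v=[-1.9135]
Step 26: x=[3.5735] v=[-1.8878]
Step 27: x=[3.3882] v=[-1.8531]
Step 28: x=[3.2073] v=[-1.8095]
Step 29: x=[3.0316] v=[-1.7572]
Step 30: x=[2.8620] v=[-1.6965]
Step 31: x=[2.6992] v=[-1.6277]
Step 32: x=[2.5441] v=[-1.5511]
Step 33: x=[2.3974] v=[-1.4671]
Step 34: x=[2.2598] v=[-1.3761]
Step 35: x=[2.1320] v=[-1.2785]
Step 36: x=[2.0145] v=[-1.1748]
Step 37: x=[1.9080] v=[-1.0655]
Step 38: x=[1.8129] v=[-0.9511]
Step 39: x=[1.7297] v=[-0.8322]
Step 40: x=[1.6588] v=[-0.7093]
Step 41: x=[1.6005] v=[-0.5830]
Step 42: x=[1.5551] v=[-0.4539]
Step 43: x=[1.5228] v=[-0.3226]
Step 44: x=[1.5038] v=[-0.1898]
Step 45: x=[1.4982] v=[-0.0561]
Step 46: x=[1.5060] v=[0.0779]
First v>=0 after going negative at step 46, time=4.6000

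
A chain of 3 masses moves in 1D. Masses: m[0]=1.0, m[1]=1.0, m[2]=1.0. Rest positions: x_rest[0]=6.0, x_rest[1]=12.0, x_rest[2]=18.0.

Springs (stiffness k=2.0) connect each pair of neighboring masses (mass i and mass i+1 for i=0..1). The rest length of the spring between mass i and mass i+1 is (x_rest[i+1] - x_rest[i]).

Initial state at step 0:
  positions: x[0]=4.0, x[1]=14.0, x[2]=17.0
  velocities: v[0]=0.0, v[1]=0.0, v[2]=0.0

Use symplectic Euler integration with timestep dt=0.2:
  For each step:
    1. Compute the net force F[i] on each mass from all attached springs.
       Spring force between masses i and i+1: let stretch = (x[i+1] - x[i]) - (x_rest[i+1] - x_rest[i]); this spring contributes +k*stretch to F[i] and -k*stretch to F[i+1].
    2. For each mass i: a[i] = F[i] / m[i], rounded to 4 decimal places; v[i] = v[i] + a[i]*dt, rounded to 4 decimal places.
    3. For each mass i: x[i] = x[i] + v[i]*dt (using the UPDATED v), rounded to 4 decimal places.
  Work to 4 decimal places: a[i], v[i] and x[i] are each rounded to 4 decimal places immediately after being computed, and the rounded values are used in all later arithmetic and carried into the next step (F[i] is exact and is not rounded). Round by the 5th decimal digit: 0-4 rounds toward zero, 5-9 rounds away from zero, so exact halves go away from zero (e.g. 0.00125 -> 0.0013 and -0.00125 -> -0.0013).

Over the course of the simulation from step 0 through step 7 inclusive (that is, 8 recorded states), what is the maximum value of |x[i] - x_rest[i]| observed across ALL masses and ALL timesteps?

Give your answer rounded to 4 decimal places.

Step 0: x=[4.0000 14.0000 17.0000] v=[0.0000 0.0000 0.0000]
Step 1: x=[4.3200 13.4400 17.2400] v=[1.6000 -2.8000 1.2000]
Step 2: x=[4.8896 12.4544 17.6560] v=[2.8480 -4.9280 2.0800]
Step 3: x=[5.5844 11.2797 18.1359] v=[3.4739 -5.8733 2.3994]
Step 4: x=[6.2548 10.1979 18.5473] v=[3.3520 -5.4089 2.0569]
Step 5: x=[6.7606 9.4686 18.7707] v=[2.5292 -3.6464 1.1171]
Step 6: x=[7.0031 9.2668 18.7300] v=[1.2124 -1.0088 -0.2037]
Step 7: x=[6.9467 9.6410 18.4122] v=[-0.2821 1.8710 -1.5890]
Max displacement = 2.7332

Answer: 2.7332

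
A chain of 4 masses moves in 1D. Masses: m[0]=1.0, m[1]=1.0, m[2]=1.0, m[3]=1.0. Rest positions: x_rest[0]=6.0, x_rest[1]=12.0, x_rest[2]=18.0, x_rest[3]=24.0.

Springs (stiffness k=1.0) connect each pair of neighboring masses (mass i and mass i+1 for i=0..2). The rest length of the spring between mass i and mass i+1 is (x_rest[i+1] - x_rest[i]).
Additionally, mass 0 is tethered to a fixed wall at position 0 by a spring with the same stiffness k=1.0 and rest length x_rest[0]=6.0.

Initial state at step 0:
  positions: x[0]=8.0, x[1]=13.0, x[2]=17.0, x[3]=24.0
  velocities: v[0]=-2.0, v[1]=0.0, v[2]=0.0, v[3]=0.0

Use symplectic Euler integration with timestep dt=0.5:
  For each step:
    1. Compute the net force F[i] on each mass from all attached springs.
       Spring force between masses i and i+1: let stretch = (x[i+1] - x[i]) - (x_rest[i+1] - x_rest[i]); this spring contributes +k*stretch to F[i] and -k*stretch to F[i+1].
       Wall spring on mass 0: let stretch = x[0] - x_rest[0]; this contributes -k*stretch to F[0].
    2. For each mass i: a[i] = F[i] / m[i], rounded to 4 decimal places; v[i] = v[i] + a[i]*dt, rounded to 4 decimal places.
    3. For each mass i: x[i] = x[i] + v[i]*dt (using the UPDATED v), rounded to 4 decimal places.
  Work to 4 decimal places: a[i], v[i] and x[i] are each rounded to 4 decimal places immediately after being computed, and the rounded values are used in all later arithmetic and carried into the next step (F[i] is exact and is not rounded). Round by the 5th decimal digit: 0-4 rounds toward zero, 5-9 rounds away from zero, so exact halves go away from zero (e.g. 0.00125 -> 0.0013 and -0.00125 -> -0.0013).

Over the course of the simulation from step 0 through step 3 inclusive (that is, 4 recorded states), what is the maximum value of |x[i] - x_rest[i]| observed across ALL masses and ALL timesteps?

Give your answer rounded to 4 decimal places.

Step 0: x=[8.0000 13.0000 17.0000 24.0000] v=[-2.0000 0.0000 0.0000 0.0000]
Step 1: x=[6.2500 12.7500 17.7500 23.7500] v=[-3.5000 -0.5000 1.5000 -0.5000]
Step 2: x=[4.5625 12.1250 18.7500 23.5000] v=[-3.3750 -1.2500 2.0000 -0.5000]
Step 3: x=[3.6250 11.2656 19.2813 23.5625] v=[-1.8750 -1.7188 1.0625 0.1250]
Max displacement = 2.3750

Answer: 2.3750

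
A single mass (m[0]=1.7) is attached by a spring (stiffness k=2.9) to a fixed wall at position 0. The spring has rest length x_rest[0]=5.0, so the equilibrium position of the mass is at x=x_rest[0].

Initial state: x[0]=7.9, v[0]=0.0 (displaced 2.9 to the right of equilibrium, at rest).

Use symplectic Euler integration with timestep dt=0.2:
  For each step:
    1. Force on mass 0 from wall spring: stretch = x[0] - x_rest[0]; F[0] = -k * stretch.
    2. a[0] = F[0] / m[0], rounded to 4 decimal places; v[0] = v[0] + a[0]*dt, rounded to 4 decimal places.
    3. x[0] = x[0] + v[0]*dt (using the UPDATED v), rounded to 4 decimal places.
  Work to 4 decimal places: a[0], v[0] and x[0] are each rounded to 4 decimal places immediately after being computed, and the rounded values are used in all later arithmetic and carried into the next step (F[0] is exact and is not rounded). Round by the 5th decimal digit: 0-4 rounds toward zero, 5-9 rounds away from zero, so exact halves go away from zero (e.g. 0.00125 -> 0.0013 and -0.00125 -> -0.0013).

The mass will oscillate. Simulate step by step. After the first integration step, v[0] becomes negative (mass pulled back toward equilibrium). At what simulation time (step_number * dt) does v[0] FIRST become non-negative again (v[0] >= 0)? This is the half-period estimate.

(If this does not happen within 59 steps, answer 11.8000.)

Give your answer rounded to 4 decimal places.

Answer: 2.4000

Derivation:
Step 0: x=[7.9000] v=[0.0000]
Step 1: x=[7.7021] v=[-0.9894]
Step 2: x=[7.3198] v=[-1.9113]
Step 3: x=[6.7792] v=[-2.7028]
Step 4: x=[6.1172] v=[-3.3098]
Step 5: x=[5.3790] v=[-3.6910]
Step 6: x=[4.6149] v=[-3.8203]
Step 7: x=[3.8771] v=[-3.6889]
Step 8: x=[3.2159] v=[-3.3058]
Step 9: x=[2.6765] v=[-2.6971]
Step 10: x=[2.2956] v=[-1.9044]
Step 11: x=[2.0993] v=[-0.9817]
Step 12: x=[2.1009] v=[0.0080]
First v>=0 after going negative at step 12, time=2.4000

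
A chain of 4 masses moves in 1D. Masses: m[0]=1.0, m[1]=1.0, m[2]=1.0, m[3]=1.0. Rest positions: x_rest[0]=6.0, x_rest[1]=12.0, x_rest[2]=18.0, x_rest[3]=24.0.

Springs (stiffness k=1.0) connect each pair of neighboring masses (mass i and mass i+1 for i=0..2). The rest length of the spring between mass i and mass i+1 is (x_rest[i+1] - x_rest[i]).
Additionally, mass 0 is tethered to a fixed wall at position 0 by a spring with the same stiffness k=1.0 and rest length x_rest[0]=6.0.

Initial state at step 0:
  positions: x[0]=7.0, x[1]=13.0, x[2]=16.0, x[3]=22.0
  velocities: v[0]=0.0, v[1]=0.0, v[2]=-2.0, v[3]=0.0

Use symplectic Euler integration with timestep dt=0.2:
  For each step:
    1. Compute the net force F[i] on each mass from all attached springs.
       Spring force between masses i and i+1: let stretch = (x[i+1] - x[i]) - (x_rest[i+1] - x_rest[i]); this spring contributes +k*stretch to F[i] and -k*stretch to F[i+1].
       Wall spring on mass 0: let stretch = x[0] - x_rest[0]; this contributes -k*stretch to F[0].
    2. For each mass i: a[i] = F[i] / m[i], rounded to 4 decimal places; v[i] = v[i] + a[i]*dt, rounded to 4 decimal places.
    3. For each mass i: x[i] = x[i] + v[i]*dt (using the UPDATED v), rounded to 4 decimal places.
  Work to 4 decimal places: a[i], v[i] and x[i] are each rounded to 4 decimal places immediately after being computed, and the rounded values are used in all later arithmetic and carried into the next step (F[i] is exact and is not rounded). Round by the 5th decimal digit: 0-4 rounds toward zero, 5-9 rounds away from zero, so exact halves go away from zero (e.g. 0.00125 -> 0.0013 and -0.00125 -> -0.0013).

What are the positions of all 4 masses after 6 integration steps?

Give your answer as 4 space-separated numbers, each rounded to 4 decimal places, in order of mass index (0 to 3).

Answer: 6.0661 10.8164 16.1791 21.8156

Derivation:
Step 0: x=[7.0000 13.0000 16.0000 22.0000] v=[0.0000 0.0000 -2.0000 0.0000]
Step 1: x=[6.9600 12.8800 15.7200 22.0000] v=[-0.2000 -0.6000 -1.4000 0.0000]
Step 2: x=[6.8784 12.6368 15.5776 21.9888] v=[-0.4080 -1.2160 -0.7120 -0.0560]
Step 3: x=[6.7520 12.2809 15.5740 21.9612] v=[-0.6320 -1.7795 -0.0179 -0.1382]
Step 4: x=[6.5767 11.8356 15.6942 21.9181] v=[-0.8766 -2.2267 0.6009 -0.2156]
Step 5: x=[6.3487 11.3342 15.9090 21.8660] v=[-1.1402 -2.5068 1.0740 -0.2604]
Step 6: x=[6.0661 10.8164 16.1791 21.8156] v=[-1.4128 -2.5889 1.3504 -0.2518]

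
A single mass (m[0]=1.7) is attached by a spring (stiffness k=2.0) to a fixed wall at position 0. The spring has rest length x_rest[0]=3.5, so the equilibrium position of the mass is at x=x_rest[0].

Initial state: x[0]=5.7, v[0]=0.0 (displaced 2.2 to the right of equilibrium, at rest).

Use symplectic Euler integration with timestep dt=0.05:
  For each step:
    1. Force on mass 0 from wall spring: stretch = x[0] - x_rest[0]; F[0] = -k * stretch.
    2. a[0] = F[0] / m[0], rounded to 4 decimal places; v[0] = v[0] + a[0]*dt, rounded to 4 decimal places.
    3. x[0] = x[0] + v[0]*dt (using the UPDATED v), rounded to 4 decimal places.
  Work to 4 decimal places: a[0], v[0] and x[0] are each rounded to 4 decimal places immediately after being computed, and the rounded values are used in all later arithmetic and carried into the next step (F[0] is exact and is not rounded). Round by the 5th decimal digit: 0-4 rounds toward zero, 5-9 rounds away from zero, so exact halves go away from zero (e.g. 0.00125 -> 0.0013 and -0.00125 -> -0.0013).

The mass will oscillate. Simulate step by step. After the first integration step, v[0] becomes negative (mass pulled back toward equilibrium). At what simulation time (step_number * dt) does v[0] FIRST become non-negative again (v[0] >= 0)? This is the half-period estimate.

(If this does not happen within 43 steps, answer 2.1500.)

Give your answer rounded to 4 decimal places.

Step 0: x=[5.7000] v=[0.0000]
Step 1: x=[5.6935] v=[-0.1294]
Step 2: x=[5.6806] v=[-0.2584]
Step 3: x=[5.6613] v=[-0.3867]
Step 4: x=[5.6356] v=[-0.5138]
Step 5: x=[5.6036] v=[-0.6394]
Step 6: x=[5.5654] v=[-0.7631]
Step 7: x=[5.5212] v=[-0.8846]
Step 8: x=[5.4710] v=[-1.0035]
Step 9: x=[5.4150] v=[-1.1194]
Step 10: x=[5.3534] v=[-1.2320]
Step 11: x=[5.2864] v=[-1.3410]
Step 12: x=[5.2141] v=[-1.4461]
Step 13: x=[5.1368] v=[-1.5469]
Step 14: x=[5.0546] v=[-1.6432]
Step 15: x=[4.9679] v=[-1.7346]
Step 16: x=[4.8769] v=[-1.8209]
Step 17: x=[4.7818] v=[-1.9019]
Step 18: x=[4.6829] v=[-1.9773]
Step 19: x=[4.5806] v=[-2.0469]
Step 20: x=[4.4751] v=[-2.1105]
Step 21: x=[4.3667] v=[-2.1679]
Step 22: x=[4.2558] v=[-2.2189]
Step 23: x=[4.1426] v=[-2.2634]
Step 24: x=[4.0275] v=[-2.3012]
Step 25: x=[3.9109] v=[-2.3322]
Step 26: x=[3.7931] v=[-2.3564]
Step 27: x=[3.6744] v=[-2.3736]
Step 28: x=[3.5552] v=[-2.3839]
Step 29: x=[3.4358] v=[-2.3871]
Step 30: x=[3.3166] v=[-2.3833]
Step 31: x=[3.1980] v=[-2.3725]
Step 32: x=[3.0803] v=[-2.3547]
Step 33: x=[2.9638] v=[-2.3300]
Step 34: x=[2.8489] v=[-2.2985]
Step 35: x=[2.7359] v=[-2.2602]
Step 36: x=[2.6251] v=[-2.2153]
Step 37: x=[2.5169] v=[-2.1638]
Step 38: x=[2.4116] v=[-2.1060]
Step 39: x=[2.3095] v=[-2.0420]
Step 40: x=[2.2109] v=[-1.9720]
Step 41: x=[2.1161] v=[-1.8962]
Step 42: x=[2.0254] v=[-1.8148]
Step 43: x=[1.9390] v=[-1.7281]
v[0] did not become non-negative within 43 steps; using fallback time=2.1500

Answer: 2.1500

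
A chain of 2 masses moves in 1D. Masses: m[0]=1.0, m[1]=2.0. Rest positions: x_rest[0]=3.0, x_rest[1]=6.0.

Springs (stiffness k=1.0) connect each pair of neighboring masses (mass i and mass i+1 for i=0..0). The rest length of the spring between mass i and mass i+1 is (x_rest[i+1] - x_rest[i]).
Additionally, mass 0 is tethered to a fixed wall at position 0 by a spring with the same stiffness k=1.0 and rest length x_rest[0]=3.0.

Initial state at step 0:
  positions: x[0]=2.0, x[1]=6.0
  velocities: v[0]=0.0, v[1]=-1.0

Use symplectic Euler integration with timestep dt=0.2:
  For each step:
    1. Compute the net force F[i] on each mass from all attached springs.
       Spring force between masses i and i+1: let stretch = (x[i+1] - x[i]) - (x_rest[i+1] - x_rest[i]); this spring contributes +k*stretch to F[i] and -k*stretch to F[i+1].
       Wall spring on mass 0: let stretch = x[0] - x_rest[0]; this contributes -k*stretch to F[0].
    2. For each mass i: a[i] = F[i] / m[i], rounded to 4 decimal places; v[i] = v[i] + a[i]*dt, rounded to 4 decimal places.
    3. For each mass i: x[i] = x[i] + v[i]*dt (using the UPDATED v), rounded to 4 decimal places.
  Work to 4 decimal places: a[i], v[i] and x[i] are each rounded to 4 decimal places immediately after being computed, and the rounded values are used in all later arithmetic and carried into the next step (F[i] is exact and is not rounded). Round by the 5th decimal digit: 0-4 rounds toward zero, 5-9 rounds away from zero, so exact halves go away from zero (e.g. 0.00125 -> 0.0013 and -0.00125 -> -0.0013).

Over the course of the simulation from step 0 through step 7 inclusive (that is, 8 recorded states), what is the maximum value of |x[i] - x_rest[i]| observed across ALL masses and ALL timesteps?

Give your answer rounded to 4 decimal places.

Step 0: x=[2.0000 6.0000] v=[0.0000 -1.0000]
Step 1: x=[2.0800 5.7800] v=[0.4000 -1.1000]
Step 2: x=[2.2248 5.5460] v=[0.7240 -1.1700]
Step 3: x=[2.4135 5.3056] v=[0.9433 -1.2021]
Step 4: x=[2.6213 5.0673] v=[1.0390 -1.1913]
Step 5: x=[2.8221 4.8401] v=[1.0039 -1.1359]
Step 6: x=[2.9907 4.6326] v=[0.8431 -1.0377]
Step 7: x=[3.1054 4.4522] v=[0.5733 -0.9019]
Max displacement = 1.5478

Answer: 1.5478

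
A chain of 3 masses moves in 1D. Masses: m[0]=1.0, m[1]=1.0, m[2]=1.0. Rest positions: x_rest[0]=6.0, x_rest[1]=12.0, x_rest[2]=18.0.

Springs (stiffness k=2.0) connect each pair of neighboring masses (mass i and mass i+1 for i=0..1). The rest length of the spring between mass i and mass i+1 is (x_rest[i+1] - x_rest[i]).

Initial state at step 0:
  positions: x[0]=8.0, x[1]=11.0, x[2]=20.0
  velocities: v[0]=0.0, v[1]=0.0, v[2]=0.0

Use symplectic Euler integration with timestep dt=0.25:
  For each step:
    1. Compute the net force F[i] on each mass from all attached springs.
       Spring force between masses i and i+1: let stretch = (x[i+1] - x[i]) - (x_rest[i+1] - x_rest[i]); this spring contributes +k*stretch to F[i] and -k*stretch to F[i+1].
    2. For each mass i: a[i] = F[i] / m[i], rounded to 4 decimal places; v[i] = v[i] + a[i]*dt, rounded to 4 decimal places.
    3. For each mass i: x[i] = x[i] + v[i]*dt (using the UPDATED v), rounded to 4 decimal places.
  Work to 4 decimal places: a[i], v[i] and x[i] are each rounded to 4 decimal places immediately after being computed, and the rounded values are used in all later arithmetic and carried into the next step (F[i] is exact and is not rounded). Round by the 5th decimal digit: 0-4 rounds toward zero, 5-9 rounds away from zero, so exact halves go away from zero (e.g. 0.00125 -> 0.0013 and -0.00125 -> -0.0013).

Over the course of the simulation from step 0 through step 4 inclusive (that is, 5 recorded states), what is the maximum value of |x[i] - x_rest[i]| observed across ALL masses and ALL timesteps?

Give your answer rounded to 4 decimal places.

Step 0: x=[8.0000 11.0000 20.0000] v=[0.0000 0.0000 0.0000]
Step 1: x=[7.6250 11.7500 19.6250] v=[-1.5000 3.0000 -1.5000]
Step 2: x=[7.0156 12.9688 19.0156] v=[-2.4375 4.8750 -2.4375]
Step 3: x=[6.4004 14.1993 18.4004] v=[-2.4609 4.9218 -2.4609]
Step 4: x=[6.0100 14.9800 18.0100] v=[-1.5615 3.1229 -1.5615]
Max displacement = 2.9800

Answer: 2.9800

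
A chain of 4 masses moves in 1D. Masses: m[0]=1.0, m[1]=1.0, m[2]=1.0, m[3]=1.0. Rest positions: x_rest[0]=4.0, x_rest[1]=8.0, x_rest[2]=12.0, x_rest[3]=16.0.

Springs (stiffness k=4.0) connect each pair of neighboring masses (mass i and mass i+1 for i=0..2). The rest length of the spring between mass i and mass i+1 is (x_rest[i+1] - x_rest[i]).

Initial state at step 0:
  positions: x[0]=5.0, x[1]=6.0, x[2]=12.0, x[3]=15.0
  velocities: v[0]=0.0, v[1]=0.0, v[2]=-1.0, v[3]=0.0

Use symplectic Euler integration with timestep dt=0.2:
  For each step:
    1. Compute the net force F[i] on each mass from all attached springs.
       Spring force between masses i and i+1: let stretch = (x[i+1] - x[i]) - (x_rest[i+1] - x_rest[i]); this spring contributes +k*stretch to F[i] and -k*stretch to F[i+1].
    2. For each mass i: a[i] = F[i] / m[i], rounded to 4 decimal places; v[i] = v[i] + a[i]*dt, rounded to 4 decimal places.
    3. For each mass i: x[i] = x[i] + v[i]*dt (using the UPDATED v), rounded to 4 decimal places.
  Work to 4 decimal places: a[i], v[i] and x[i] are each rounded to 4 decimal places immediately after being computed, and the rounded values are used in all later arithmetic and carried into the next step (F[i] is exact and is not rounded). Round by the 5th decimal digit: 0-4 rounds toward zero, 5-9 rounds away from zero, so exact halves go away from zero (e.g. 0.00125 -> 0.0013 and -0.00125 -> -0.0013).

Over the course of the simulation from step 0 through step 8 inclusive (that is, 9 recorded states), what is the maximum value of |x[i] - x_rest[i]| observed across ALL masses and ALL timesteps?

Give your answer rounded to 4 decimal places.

Answer: 2.3552

Derivation:
Step 0: x=[5.0000 6.0000 12.0000 15.0000] v=[0.0000 0.0000 -1.0000 0.0000]
Step 1: x=[4.5200 6.8000 11.3200 15.1600] v=[-2.4000 4.0000 -3.4000 0.8000]
Step 2: x=[3.7648 7.9584 10.5312 15.3456] v=[-3.7760 5.7920 -3.9440 0.9280]
Step 3: x=[3.0406 8.8575 10.1011 15.4009] v=[-3.6211 4.4954 -2.1507 0.2765]
Step 4: x=[2.6071 9.0249 10.3200 15.2482] v=[-2.1676 0.8368 1.0943 -0.7633]
Step 5: x=[2.5604 8.3726 11.1202 14.9470] v=[-0.2334 -3.2614 4.0008 -1.5059]
Step 6: x=[2.8037 7.2300 12.0930 14.6735] v=[1.2164 -5.7131 4.8642 -1.3673]
Step 7: x=[3.1152 6.1573 12.7006 14.6272] v=[1.5574 -5.3637 3.0382 -0.2317]
Step 8: x=[3.2734 5.6448 12.5696 14.9126] v=[0.7911 -2.5627 -0.6552 1.4270]
Max displacement = 2.3552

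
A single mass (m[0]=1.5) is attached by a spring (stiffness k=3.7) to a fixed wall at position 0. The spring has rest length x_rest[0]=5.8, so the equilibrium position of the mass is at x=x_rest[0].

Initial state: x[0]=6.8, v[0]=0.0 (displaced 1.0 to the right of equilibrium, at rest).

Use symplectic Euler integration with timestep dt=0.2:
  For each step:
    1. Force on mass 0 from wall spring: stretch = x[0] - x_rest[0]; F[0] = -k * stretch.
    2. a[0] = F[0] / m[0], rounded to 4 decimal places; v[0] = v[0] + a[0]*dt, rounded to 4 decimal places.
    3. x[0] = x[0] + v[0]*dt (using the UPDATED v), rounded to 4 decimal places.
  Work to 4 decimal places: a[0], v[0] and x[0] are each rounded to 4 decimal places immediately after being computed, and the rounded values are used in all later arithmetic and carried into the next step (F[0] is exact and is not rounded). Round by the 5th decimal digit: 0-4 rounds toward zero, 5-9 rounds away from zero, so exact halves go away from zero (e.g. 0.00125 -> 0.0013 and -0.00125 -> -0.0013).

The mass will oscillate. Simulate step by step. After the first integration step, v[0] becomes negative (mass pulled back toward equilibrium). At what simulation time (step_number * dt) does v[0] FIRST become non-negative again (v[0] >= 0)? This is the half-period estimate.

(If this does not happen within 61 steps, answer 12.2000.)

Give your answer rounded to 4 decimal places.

Step 0: x=[6.8000] v=[0.0000]
Step 1: x=[6.7013] v=[-0.4933]
Step 2: x=[6.5137] v=[-0.9379]
Step 3: x=[6.2557] v=[-1.2900]
Step 4: x=[5.9527] v=[-1.5148]
Step 5: x=[5.6347] v=[-1.5901]
Step 6: x=[5.3330] v=[-1.5086]
Step 7: x=[5.0774] v=[-1.2782]
Step 8: x=[4.8931] v=[-0.9217]
Step 9: x=[4.7982] v=[-0.4743]
Step 10: x=[4.8022] v=[0.0199]
First v>=0 after going negative at step 10, time=2.0000

Answer: 2.0000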